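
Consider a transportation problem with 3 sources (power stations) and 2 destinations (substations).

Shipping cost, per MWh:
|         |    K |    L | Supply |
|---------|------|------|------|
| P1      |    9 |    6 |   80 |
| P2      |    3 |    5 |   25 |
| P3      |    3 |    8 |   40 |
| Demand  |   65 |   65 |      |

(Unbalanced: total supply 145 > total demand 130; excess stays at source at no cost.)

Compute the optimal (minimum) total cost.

An optimal shipping plan:
  P1->L: 65 × 6 = 390
  P2->K: 25 × 3 = 75
  P3->K: 40 × 3 = 120
Total = 390 + 75 + 120 = 585.

585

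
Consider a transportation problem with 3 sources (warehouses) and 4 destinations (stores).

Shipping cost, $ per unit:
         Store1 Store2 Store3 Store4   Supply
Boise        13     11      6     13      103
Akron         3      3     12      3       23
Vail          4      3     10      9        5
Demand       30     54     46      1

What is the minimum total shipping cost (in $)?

998

One minimum-cost allocation:
  Boise→Store1: 2 × $13 = $26
  Boise→Store2: 54 × $11 = $594
  Boise→Store3: 46 × $6 = $276
  Boise→Store4: 1 × $13 = $13
  Akron→Store1: 23 × $3 = $69
  Vail→Store1: 5 × $4 = $20
Total = 26 + 594 + 276 + 13 + 69 + 20 = $998.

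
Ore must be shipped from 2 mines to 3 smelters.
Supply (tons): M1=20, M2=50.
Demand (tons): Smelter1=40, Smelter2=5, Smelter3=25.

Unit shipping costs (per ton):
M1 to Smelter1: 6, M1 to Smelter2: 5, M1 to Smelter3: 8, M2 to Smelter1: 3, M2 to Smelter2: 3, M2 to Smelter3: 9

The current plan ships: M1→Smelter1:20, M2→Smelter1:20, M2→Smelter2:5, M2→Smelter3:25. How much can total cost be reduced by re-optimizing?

Current plan cost = 20·6 + 20·3 + 5·3 + 25·9 = 420.
Optimal plan:
  M1–Smelter3: 20 tons
  M2–Smelter1: 40 tons
  M2–Smelter2: 5 tons
  M2–Smelter3: 5 tons
Optimal cost = 340.
Saving = 420 − 340 = 80.

80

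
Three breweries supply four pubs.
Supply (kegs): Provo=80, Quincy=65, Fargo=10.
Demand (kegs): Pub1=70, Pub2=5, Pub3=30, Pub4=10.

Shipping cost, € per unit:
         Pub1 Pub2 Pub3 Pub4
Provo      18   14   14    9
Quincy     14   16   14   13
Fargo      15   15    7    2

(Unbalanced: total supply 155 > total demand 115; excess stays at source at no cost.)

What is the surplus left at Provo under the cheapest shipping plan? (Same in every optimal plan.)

40

An optimal plan:
  Provo->Pub1: 5 × €18 = €90
  Provo->Pub2: 5 × €14 = €70
  Provo->Pub3: 30 × €14 = €420
  Quincy->Pub1: 65 × €14 = €910
  Fargo->Pub4: 10 × €2 = €20
Total cost = €1510.
Provo ships 40 of its 80, leaving 40.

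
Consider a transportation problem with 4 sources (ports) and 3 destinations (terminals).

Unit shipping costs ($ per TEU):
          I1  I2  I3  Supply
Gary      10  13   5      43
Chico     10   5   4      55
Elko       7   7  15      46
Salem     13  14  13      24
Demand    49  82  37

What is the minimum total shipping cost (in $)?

1154

A cheapest plan:
  Gary->I1: 6 × $10 = $60
  Gary->I3: 37 × $5 = $185
  Chico->I2: 55 × $5 = $275
  Elko->I1: 19 × $7 = $133
  Elko->I2: 27 × $7 = $189
  Salem->I1: 24 × $13 = $312
Total = 60 + 185 + 275 + 133 + 189 + 312 = $1154.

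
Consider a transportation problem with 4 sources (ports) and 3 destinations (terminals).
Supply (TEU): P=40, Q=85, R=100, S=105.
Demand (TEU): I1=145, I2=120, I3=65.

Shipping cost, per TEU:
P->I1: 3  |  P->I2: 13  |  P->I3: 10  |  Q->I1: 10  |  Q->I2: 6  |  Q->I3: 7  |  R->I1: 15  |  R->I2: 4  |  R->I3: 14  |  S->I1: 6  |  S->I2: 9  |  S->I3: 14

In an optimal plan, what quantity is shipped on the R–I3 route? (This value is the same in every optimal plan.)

0

The minimum-cost plan:
  P->I1: 40 × 3 = 120
  Q->I2: 20 × 6 = 120
  Q->I3: 65 × 7 = 455
  R->I2: 100 × 4 = 400
  S->I1: 105 × 6 = 630
Total cost = 1725.
The route R→I3 is not used.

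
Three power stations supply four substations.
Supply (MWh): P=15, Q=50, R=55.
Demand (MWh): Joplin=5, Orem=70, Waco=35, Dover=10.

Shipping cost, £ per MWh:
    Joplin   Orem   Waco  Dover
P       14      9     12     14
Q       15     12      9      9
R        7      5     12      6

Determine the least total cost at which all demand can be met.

885

One minimum-cost allocation:
  P->Orem: 15 MWh
  Q->Orem: 5 MWh
  Q->Waco: 35 MWh
  Q->Dover: 10 MWh
  R->Joplin: 5 MWh
  R->Orem: 50 MWh
Total cost = £885.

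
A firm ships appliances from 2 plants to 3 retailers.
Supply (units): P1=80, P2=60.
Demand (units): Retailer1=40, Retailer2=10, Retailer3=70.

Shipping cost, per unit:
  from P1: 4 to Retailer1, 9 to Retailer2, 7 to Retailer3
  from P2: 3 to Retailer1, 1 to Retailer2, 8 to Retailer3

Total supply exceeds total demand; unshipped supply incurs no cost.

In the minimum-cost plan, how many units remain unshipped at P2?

An optimal plan:
  P1→Retailer3: 70 × 7 = 490
  P2→Retailer1: 40 × 3 = 120
  P2→Retailer2: 10 × 1 = 10
Total cost = 620.
P2 ships 50 of its 60, leaving 10.

10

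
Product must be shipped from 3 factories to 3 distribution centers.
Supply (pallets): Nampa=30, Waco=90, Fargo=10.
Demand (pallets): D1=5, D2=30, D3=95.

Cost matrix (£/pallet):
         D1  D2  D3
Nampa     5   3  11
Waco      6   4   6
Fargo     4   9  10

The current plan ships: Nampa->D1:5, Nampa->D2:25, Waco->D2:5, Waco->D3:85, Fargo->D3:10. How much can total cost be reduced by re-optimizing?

Current plan cost = 5·5 + 25·3 + 5·4 + 85·6 + 10·10 = £730.
Optimal plan:
  Nampa–D2: 30 pallets
  Waco–D3: 90 pallets
  Fargo–D1: 5 pallets
  Fargo–D3: 5 pallets
Optimal cost = £700.
Saving = 730 − 700 = £30.

30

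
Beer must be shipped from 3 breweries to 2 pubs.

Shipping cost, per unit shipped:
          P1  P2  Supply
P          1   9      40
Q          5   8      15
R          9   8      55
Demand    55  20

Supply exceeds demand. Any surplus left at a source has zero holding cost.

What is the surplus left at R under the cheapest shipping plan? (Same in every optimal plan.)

35

An optimal plan:
  P–P1: 40 kegs
  Q–P1: 15 kegs
  R–P2: 20 kegs
Total cost = 275.
R ships 20 of its 55, leaving 35.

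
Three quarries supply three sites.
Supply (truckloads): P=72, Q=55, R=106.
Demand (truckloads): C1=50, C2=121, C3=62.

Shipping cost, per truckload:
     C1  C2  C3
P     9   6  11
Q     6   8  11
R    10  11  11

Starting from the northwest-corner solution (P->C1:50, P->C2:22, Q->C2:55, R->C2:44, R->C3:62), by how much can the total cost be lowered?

250

Current plan cost = 50·9 + 22·6 + 55·8 + 44·11 + 62·11 = 2188.
Optimal plan:
  P->C2: 72 × 6 = 432
  Q->C1: 50 × 6 = 300
  Q->C2: 5 × 8 = 40
  R->C2: 44 × 11 = 484
  R->C3: 62 × 11 = 682
Optimal cost = 1938.
Saving = 2188 − 1938 = 250.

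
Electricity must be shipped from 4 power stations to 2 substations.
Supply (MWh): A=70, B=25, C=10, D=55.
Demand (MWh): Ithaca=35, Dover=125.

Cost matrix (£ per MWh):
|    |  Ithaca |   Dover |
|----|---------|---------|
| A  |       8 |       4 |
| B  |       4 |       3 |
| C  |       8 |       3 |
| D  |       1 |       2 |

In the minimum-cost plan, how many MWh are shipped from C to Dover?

Solving gives:
  A to Dover: 70 × £4 = £280
  B to Dover: 25 × £3 = £75
  C to Dover: 10 × £3 = £30
  D to Ithaca: 35 × £1 = £35
  D to Dover: 20 × £2 = £40
Total cost = £460.
So C→Dover carries 10 MWh.

10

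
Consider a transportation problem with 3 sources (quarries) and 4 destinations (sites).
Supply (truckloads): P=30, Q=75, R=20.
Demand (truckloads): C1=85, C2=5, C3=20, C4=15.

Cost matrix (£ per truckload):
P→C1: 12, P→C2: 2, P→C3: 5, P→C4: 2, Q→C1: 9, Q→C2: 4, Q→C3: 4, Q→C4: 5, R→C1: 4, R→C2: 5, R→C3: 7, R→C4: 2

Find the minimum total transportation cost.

795

Optimal allocation:
  P→C2: 5 truckloads
  P→C3: 10 truckloads
  P→C4: 15 truckloads
  Q→C1: 65 truckloads
  Q→C3: 10 truckloads
  R→C1: 20 truckloads
Total cost = £795.
(Supply check: P ships 30; Q ships 75; R ships 20.)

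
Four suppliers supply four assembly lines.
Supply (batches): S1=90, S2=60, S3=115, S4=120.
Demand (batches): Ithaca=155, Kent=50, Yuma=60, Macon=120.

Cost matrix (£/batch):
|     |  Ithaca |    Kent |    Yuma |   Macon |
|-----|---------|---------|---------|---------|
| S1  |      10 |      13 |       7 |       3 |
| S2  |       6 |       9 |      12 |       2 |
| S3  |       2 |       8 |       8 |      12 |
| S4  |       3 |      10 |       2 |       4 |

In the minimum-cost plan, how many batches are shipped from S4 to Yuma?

60

The minimum-cost plan:
  S1→Macon: 90 batches
  S2→Kent: 30 batches
  S2→Macon: 30 batches
  S3→Ithaca: 95 batches
  S3→Kent: 20 batches
  S4→Ithaca: 60 batches
  S4→Yuma: 60 batches
Total cost = £1250.
So S4→Yuma carries 60 batches.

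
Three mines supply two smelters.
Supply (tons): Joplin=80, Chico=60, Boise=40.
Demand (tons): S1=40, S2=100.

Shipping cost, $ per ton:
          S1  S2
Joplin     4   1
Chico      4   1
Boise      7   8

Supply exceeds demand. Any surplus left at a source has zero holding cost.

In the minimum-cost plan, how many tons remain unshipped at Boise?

Minimum-cost shipments:
  Joplin to S2: 80 × $1 = $80
  Chico to S1: 40 × $4 = $160
  Chico to S2: 20 × $1 = $20
Total cost = $260.
Boise ships 0 of its 40, leaving 40.

40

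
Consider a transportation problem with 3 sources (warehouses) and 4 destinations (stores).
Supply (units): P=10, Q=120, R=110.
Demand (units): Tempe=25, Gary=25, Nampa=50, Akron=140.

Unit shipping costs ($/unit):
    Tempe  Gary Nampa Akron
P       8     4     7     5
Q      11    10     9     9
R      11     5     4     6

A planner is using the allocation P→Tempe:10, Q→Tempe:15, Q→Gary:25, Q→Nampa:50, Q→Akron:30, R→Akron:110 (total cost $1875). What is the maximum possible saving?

160

Current plan cost = 10·8 + 15·11 + 25·10 + 50·9 + 30·9 + 110·6 = $1875.
Optimal plan:
  P->Gary: 10 × $4 = $40
  Q->Tempe: 25 × $11 = $275
  Q->Akron: 95 × $9 = $855
  R->Gary: 15 × $5 = $75
  R->Nampa: 50 × $4 = $200
  R->Akron: 45 × $6 = $270
Optimal cost = $1715.
Saving = 1875 − 1715 = $160.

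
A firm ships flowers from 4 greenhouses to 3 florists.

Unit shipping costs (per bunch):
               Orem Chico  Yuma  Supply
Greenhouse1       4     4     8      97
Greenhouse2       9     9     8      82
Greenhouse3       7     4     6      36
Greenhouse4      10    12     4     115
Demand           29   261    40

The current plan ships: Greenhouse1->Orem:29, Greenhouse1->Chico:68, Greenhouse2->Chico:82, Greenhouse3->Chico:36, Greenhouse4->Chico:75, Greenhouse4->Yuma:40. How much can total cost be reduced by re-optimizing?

58

Current plan cost = 29·4 + 68·4 + 82·9 + 36·4 + 75·12 + 40·4 = 2330.
Optimal plan:
  Greenhouse1 to Chico: 97 × 4 = 388
  Greenhouse2 to Chico: 82 × 9 = 738
  Greenhouse3 to Chico: 36 × 4 = 144
  Greenhouse4 to Orem: 29 × 10 = 290
  Greenhouse4 to Chico: 46 × 12 = 552
  Greenhouse4 to Yuma: 40 × 4 = 160
Optimal cost = 2272.
Saving = 2330 − 2272 = 58.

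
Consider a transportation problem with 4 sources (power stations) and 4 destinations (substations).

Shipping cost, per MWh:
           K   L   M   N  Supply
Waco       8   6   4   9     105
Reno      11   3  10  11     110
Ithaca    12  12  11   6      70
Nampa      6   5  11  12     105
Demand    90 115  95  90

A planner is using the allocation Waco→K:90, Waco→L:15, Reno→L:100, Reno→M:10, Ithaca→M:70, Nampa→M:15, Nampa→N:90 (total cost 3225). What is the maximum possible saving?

Current plan cost = 90·8 + 15·6 + 100·3 + 10·10 + 70·11 + 15·11 + 90·12 = 3225.
Optimal plan:
  Waco→M: 95 × 4 = 380
  Waco→N: 10 × 9 = 90
  Reno→L: 110 × 3 = 330
  Ithaca→N: 70 × 6 = 420
  Nampa→K: 90 × 6 = 540
  Nampa→L: 5 × 5 = 25
  Nampa→N: 10 × 12 = 120
Optimal cost = 1905.
Saving = 3225 − 1905 = 1320.

1320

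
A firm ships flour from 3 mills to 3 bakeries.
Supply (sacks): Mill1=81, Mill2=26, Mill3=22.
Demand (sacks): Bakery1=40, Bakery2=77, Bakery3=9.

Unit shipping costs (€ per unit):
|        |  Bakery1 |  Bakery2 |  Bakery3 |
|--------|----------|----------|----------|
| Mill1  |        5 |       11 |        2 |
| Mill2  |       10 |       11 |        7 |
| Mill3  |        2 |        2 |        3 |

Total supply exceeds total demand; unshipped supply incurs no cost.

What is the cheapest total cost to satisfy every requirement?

A cheapest plan:
  Mill1 to Bakery1: 40 × €5 = €200
  Mill1 to Bakery2: 32 × €11 = €352
  Mill1 to Bakery3: 9 × €2 = €18
  Mill2 to Bakery2: 23 × €11 = €253
  Mill3 to Bakery2: 22 × €2 = €44
Total = 200 + 352 + 18 + 253 + 44 = €867.

867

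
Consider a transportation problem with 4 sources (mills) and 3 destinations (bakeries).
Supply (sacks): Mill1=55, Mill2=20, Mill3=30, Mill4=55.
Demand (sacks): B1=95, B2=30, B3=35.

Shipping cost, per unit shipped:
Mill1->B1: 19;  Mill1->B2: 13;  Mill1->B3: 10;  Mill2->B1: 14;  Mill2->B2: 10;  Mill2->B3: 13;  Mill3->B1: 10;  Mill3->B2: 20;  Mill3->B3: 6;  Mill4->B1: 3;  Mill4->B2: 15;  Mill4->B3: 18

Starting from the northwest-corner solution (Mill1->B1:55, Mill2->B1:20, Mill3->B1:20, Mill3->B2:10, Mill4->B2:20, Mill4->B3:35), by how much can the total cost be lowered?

Current plan cost = 55·19 + 20·14 + 20·10 + 10·20 + 20·15 + 35·18 = 2655.
Optimal plan:
  Mill1->B2: 20 × 13 = 260
  Mill1->B3: 35 × 10 = 350
  Mill2->B1: 10 × 14 = 140
  Mill2->B2: 10 × 10 = 100
  Mill3->B1: 30 × 10 = 300
  Mill4->B1: 55 × 3 = 165
Optimal cost = 1315.
Saving = 2655 − 1315 = 1340.

1340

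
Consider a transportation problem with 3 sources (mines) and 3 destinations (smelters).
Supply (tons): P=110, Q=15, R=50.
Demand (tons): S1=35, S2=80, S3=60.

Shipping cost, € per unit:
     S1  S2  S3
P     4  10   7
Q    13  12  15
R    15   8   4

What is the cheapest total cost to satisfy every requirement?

One minimum-cost allocation:
  P to S1: 35 × €4 = €140
  P to S2: 65 × €10 = €650
  P to S3: 10 × €7 = €70
  Q to S2: 15 × €12 = €180
  R to S3: 50 × €4 = €200
Total = 140 + 650 + 70 + 180 + 200 = €1240.
(Supply check: P ships 110; Q ships 15; R ships 50.)

1240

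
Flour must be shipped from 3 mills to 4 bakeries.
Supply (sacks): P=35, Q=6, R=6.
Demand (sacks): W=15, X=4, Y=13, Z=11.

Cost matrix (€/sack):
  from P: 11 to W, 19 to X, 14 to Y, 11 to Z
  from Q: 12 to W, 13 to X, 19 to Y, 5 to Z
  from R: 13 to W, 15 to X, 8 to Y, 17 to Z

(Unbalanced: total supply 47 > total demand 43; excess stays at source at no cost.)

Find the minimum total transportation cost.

472

One minimum-cost allocation:
  P→W: 15 × €11 = €165
  P→Y: 7 × €14 = €98
  P→Z: 9 × €11 = €99
  Q→X: 4 × €13 = €52
  Q→Z: 2 × €5 = €10
  R→Y: 6 × €8 = €48
Total = 165 + 98 + 99 + 52 + 10 + 48 = €472.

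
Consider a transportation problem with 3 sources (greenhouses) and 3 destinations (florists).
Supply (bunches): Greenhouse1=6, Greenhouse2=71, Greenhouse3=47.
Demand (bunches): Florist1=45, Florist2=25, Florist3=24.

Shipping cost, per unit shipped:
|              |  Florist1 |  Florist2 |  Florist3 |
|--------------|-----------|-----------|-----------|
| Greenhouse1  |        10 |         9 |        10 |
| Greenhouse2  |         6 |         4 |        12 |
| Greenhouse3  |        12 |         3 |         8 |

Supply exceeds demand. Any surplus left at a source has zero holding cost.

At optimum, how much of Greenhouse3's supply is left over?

0

Minimum-cost shipments:
  Greenhouse2 to Florist1: 45 bunches
  Greenhouse2 to Florist2: 2 bunches
  Greenhouse3 to Florist2: 23 bunches
  Greenhouse3 to Florist3: 24 bunches
Total cost = 539.
Greenhouse3 ships 47 of its 47, leaving 0.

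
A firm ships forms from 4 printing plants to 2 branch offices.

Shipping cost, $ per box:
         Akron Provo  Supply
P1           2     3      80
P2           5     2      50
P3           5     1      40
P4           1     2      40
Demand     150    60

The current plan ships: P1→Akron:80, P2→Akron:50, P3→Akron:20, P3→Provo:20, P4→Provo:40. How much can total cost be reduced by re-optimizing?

180

Current plan cost = 80·2 + 50·5 + 20·5 + 20·1 + 40·2 = $610.
Optimal plan:
  P1->Akron: 80 × $2 = $160
  P2->Akron: 30 × $5 = $150
  P2->Provo: 20 × $2 = $40
  P3->Provo: 40 × $1 = $40
  P4->Akron: 40 × $1 = $40
Optimal cost = $430.
Saving = 610 − 430 = $180.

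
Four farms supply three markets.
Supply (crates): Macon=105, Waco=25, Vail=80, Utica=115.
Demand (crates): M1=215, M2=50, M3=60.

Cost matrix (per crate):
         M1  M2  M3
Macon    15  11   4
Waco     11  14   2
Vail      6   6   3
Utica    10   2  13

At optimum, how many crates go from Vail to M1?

Solving gives:
  Macon→M1: 45 crates
  Macon→M3: 60 crates
  Waco→M1: 25 crates
  Vail→M1: 80 crates
  Utica→M1: 65 crates
  Utica→M2: 50 crates
Total cost = 2420.
So Vail→M1 carries 80 crates.

80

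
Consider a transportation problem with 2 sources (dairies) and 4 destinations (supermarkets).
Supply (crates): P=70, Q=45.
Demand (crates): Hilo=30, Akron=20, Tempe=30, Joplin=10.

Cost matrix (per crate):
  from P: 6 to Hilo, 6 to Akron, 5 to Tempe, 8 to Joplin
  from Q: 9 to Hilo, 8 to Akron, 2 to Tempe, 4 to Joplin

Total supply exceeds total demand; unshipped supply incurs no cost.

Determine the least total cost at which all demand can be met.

400

An optimal shipping plan:
  P->Hilo: 30 × 6 = 180
  P->Akron: 20 × 6 = 120
  Q->Tempe: 30 × 2 = 60
  Q->Joplin: 10 × 4 = 40
Total = 180 + 120 + 60 + 40 = 400.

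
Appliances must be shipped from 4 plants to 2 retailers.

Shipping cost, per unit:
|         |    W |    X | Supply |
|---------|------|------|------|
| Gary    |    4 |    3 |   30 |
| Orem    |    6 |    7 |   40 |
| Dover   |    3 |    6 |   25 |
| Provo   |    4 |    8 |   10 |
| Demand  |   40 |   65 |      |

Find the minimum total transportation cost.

A cheapest plan:
  Gary->X: 30 × 3 = 90
  Orem->W: 5 × 6 = 30
  Orem->X: 35 × 7 = 245
  Dover->W: 25 × 3 = 75
  Provo->W: 10 × 4 = 40
Total = 90 + 30 + 245 + 75 + 40 = 480.
(Supply check: Gary ships 30; Orem ships 40; Dover ships 25; Provo ships 10.)

480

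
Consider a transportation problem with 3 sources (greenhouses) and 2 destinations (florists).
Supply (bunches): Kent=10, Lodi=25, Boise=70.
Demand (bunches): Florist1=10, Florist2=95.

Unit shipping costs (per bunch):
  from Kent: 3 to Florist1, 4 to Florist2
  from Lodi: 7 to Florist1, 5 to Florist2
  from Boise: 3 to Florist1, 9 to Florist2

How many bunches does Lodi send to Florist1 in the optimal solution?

Solving gives:
  Kent to Florist2: 10 × 4 = 40
  Lodi to Florist2: 25 × 5 = 125
  Boise to Florist1: 10 × 3 = 30
  Boise to Florist2: 60 × 9 = 540
Total cost = 735.
The route Lodi→Florist1 is not used.

0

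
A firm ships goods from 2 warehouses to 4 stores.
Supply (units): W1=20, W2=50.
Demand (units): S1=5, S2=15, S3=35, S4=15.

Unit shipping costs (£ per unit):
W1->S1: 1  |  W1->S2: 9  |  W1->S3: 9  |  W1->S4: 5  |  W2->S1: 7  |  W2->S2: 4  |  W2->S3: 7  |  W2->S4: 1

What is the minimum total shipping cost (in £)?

355

A cheapest plan:
  W1 to S1: 5 × £1 = £5
  W1 to S3: 15 × £9 = £135
  W2 to S2: 15 × £4 = £60
  W2 to S3: 20 × £7 = £140
  W2 to S4: 15 × £1 = £15
Total = 5 + 135 + 60 + 140 + 15 = £355.
(Supply check: W1 ships 20; W2 ships 50.)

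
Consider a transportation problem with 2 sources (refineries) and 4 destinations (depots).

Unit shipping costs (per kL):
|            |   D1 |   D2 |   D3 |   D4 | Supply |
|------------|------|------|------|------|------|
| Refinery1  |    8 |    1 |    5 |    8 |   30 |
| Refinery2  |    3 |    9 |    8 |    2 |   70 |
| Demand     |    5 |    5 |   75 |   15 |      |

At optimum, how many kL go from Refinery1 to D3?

Optimal shipments:
  Refinery1–D2: 5 kL
  Refinery1–D3: 25 kL
  Refinery2–D1: 5 kL
  Refinery2–D3: 50 kL
  Refinery2–D4: 15 kL
Total cost = 575.
So Refinery1→D3 carries 25 kL.

25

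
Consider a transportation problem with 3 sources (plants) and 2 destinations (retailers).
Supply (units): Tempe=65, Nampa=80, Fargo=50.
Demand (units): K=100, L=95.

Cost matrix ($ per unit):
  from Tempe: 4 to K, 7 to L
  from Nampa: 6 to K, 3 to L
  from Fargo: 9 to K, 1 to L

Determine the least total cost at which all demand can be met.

An optimal shipping plan:
  Tempe→K: 65 units
  Nampa→K: 35 units
  Nampa→L: 45 units
  Fargo→L: 50 units
Total cost = $655.
(Supply check: Tempe ships 65; Nampa ships 80; Fargo ships 50.)

655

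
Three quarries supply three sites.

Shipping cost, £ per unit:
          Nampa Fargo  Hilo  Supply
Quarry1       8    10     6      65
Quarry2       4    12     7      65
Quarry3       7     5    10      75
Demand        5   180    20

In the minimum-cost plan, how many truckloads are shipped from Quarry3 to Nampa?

0

Optimal shipments:
  Quarry1 to Fargo: 65 truckloads
  Quarry2 to Nampa: 5 truckloads
  Quarry2 to Fargo: 40 truckloads
  Quarry2 to Hilo: 20 truckloads
  Quarry3 to Fargo: 75 truckloads
Total cost = £1665.
The route Quarry3→Nampa is not used.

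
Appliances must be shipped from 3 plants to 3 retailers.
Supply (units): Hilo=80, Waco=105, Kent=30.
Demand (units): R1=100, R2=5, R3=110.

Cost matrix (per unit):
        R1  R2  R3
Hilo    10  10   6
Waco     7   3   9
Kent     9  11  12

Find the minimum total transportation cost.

1525

Optimal allocation:
  Hilo->R3: 80 units
  Waco->R1: 70 units
  Waco->R2: 5 units
  Waco->R3: 30 units
  Kent->R1: 30 units
Total cost = 1525.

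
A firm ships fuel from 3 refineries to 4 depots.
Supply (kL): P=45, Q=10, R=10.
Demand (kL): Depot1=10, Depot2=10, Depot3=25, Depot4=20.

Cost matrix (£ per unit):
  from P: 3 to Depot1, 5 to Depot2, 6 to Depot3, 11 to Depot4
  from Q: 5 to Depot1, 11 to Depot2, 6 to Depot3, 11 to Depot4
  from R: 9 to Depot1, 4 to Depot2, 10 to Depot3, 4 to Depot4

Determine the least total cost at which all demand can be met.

One minimum-cost allocation:
  P->Depot1: 10 kL
  P->Depot2: 10 kL
  P->Depot3: 15 kL
  P->Depot4: 10 kL
  Q->Depot3: 10 kL
  R->Depot4: 10 kL
Total cost = £380.
(Supply check: P ships 45; Q ships 10; R ships 10.)

380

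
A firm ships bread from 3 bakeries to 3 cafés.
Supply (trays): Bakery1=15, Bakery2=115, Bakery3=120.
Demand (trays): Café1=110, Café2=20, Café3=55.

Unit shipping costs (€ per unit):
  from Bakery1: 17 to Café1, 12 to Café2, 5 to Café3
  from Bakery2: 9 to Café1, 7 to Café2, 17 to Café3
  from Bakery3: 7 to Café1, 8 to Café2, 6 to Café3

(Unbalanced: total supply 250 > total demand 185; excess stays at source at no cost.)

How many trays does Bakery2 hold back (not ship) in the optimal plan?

An optimal plan:
  Bakery1–Café3: 15 × €5 = €75
  Bakery2–Café1: 30 × €9 = €270
  Bakery2–Café2: 20 × €7 = €140
  Bakery3–Café1: 80 × €7 = €560
  Bakery3–Café3: 40 × €6 = €240
Total cost = €1285.
Bakery2 ships 50 of its 115, leaving 65.

65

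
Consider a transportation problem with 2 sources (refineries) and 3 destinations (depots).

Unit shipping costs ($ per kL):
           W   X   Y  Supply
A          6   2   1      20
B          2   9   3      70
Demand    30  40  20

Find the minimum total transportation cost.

An optimal shipping plan:
  A to X: 20 × $2 = $40
  B to W: 30 × $2 = $60
  B to X: 20 × $9 = $180
  B to Y: 20 × $3 = $60
Total = 40 + 60 + 180 + 60 = $340.
(Supply check: A ships 20; B ships 70.)

340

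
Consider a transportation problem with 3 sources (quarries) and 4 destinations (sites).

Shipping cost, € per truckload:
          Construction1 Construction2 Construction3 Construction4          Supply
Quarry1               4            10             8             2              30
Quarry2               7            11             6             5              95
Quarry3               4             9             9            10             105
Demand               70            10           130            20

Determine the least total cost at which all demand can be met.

1285

Optimal allocation:
  Quarry1–Construction3: 10 × €8 = €80
  Quarry1–Construction4: 20 × €2 = €40
  Quarry2–Construction3: 95 × €6 = €570
  Quarry3–Construction1: 70 × €4 = €280
  Quarry3–Construction2: 10 × €9 = €90
  Quarry3–Construction3: 25 × €9 = €225
Total = 80 + 40 + 570 + 280 + 90 + 225 = €1285.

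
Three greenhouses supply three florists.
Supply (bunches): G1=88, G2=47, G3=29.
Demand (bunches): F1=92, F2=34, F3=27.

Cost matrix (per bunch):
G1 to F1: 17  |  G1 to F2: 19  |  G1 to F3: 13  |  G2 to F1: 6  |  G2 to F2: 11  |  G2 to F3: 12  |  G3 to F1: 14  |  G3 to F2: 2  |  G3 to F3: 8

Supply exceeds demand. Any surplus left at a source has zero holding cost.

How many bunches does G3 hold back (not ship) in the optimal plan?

0

Minimum-cost shipments:
  G1→F1: 45 × 17 = 765
  G1→F2: 5 × 19 = 95
  G1→F3: 27 × 13 = 351
  G2→F1: 47 × 6 = 282
  G3→F2: 29 × 2 = 58
Total cost = 1551.
G3 ships 29 of its 29, leaving 0.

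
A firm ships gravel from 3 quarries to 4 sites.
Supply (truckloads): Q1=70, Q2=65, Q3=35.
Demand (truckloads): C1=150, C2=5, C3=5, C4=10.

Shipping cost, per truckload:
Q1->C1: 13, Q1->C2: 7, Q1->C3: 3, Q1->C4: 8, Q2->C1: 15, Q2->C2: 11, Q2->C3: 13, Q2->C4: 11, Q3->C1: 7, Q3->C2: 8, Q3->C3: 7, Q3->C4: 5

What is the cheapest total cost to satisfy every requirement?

Optimal allocation:
  Q1→C1: 50 × 13 = 650
  Q1→C2: 5 × 7 = 35
  Q1→C3: 5 × 3 = 15
  Q1→C4: 10 × 8 = 80
  Q2→C1: 65 × 15 = 975
  Q3→C1: 35 × 7 = 245
Total = 650 + 35 + 15 + 80 + 975 + 245 = 2000.
(Supply check: Q1 ships 70; Q2 ships 65; Q3 ships 35.)

2000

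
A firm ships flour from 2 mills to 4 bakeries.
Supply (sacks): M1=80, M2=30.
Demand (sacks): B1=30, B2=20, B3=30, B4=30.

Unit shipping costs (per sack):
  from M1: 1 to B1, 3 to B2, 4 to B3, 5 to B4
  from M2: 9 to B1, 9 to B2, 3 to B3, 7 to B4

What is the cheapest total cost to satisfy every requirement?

330

One minimum-cost allocation:
  M1 to B1: 30 × 1 = 30
  M1 to B2: 20 × 3 = 60
  M1 to B4: 30 × 5 = 150
  M2 to B3: 30 × 3 = 90
Total = 30 + 60 + 150 + 90 = 330.
(Supply check: M1 ships 80; M2 ships 30.)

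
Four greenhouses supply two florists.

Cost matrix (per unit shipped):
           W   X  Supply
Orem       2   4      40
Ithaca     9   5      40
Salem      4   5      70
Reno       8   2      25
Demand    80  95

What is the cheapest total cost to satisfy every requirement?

640

Optimal allocation:
  Orem–W: 40 × 2 = 80
  Ithaca–X: 40 × 5 = 200
  Salem–W: 40 × 4 = 160
  Salem–X: 30 × 5 = 150
  Reno–X: 25 × 2 = 50
Total = 80 + 200 + 160 + 150 + 50 = 640.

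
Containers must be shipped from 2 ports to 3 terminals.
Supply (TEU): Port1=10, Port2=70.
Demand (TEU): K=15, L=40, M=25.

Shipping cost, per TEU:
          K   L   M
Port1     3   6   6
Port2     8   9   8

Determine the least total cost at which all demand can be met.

630

One minimum-cost allocation:
  Port1–K: 10 × 3 = 30
  Port2–K: 5 × 8 = 40
  Port2–L: 40 × 9 = 360
  Port2–M: 25 × 8 = 200
Total = 30 + 40 + 360 + 200 = 630.
(Supply check: Port1 ships 10; Port2 ships 70.)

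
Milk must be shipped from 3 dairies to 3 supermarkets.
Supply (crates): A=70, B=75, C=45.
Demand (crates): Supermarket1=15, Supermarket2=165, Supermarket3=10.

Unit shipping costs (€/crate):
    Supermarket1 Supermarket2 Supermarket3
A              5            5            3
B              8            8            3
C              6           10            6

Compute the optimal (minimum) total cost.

1290

An optimal shipping plan:
  A to Supermarket2: 70 × €5 = €350
  B to Supermarket2: 65 × €8 = €520
  B to Supermarket3: 10 × €3 = €30
  C to Supermarket1: 15 × €6 = €90
  C to Supermarket2: 30 × €10 = €300
Total = 350 + 520 + 30 + 90 + 300 = €1290.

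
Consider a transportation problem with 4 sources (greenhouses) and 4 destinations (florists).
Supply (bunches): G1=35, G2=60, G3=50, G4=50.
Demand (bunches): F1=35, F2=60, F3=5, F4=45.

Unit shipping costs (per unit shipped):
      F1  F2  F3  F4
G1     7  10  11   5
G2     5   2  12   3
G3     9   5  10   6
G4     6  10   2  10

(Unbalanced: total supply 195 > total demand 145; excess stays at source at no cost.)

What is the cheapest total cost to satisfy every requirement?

575

One minimum-cost allocation:
  G1->F4: 35 × 5 = 175
  G2->F2: 60 × 2 = 120
  G3->F4: 10 × 6 = 60
  G4->F1: 35 × 6 = 210
  G4->F3: 5 × 2 = 10
Total = 175 + 120 + 60 + 210 + 10 = 575.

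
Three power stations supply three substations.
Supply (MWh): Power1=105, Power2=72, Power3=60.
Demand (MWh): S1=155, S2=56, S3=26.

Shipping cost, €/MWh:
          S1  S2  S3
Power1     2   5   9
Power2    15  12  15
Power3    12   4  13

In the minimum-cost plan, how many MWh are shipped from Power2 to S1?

Solving gives:
  Power1 to S1: 105 × €2 = €210
  Power2 to S1: 46 × €15 = €690
  Power2 to S3: 26 × €15 = €390
  Power3 to S1: 4 × €12 = €48
  Power3 to S2: 56 × €4 = €224
Total cost = €1562.
So Power2→S1 carries 46 MWh.

46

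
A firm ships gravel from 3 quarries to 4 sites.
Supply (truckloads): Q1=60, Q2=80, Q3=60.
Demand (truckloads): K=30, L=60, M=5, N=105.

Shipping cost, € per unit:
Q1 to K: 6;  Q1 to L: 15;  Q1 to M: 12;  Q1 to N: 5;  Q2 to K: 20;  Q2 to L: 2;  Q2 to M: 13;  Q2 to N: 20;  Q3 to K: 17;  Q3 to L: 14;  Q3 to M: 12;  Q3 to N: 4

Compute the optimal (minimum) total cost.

1040

Optimal allocation:
  Q1–K: 15 truckloads
  Q1–N: 45 truckloads
  Q2–K: 15 truckloads
  Q2–L: 60 truckloads
  Q2–M: 5 truckloads
  Q3–N: 60 truckloads
Total cost = €1040.
(Supply check: Q1 ships 60; Q2 ships 80; Q3 ships 60.)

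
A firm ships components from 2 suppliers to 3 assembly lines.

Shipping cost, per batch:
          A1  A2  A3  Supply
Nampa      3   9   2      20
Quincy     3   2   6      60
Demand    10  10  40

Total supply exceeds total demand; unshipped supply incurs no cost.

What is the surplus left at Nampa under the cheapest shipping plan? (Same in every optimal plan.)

An optimal plan:
  Nampa–A3: 20 × 2 = 40
  Quincy–A1: 10 × 3 = 30
  Quincy–A2: 10 × 2 = 20
  Quincy–A3: 20 × 6 = 120
Total cost = 210.
Nampa ships 20 of its 20, leaving 0.

0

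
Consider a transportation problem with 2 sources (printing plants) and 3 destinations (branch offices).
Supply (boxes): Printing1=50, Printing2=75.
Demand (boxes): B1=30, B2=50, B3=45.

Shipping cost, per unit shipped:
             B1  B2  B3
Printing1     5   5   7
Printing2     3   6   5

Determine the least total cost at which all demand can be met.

565

One minimum-cost allocation:
  Printing1–B2: 50 × 5 = 250
  Printing2–B1: 30 × 3 = 90
  Printing2–B3: 45 × 5 = 225
Total = 250 + 90 + 225 = 565.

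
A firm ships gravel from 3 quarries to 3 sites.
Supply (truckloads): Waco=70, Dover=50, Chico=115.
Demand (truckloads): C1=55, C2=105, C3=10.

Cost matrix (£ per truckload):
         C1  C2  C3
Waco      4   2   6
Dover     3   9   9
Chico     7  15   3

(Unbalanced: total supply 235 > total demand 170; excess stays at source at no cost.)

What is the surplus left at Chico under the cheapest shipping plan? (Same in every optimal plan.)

Minimum-cost shipments:
  Waco→C2: 70 × £2 = £140
  Dover→C1: 15 × £3 = £45
  Dover→C2: 35 × £9 = £315
  Chico→C1: 40 × £7 = £280
  Chico→C3: 10 × £3 = £30
Total cost = £810.
Chico ships 50 of its 115, leaving 65.

65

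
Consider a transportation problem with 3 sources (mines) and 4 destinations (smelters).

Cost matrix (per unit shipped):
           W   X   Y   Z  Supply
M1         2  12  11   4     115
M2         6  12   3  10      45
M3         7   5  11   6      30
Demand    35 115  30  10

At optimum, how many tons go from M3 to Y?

Solving gives:
  M1→W: 35 × 2 = 70
  M1→X: 70 × 12 = 840
  M1→Z: 10 × 4 = 40
  M2→X: 15 × 12 = 180
  M2→Y: 30 × 3 = 90
  M3→X: 30 × 5 = 150
Total cost = 1370.
The route M3→Y is not used.

0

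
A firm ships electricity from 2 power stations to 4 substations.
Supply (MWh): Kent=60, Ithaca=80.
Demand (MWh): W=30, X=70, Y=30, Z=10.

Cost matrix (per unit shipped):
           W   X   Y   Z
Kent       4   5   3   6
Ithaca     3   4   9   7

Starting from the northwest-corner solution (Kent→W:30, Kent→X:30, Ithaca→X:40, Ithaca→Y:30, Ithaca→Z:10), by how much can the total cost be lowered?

230

Current plan cost = 30·4 + 30·5 + 40·4 + 30·9 + 10·7 = 770.
Optimal plan:
  Kent to X: 20 × 5 = 100
  Kent to Y: 30 × 3 = 90
  Kent to Z: 10 × 6 = 60
  Ithaca to W: 30 × 3 = 90
  Ithaca to X: 50 × 4 = 200
Optimal cost = 540.
Saving = 770 − 540 = 230.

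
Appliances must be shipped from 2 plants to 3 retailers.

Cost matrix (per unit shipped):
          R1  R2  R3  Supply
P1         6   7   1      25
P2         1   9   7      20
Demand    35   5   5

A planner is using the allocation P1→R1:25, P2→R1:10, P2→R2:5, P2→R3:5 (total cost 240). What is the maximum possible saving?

Current plan cost = 25·6 + 10·1 + 5·9 + 5·7 = 240.
Optimal plan:
  P1→R1: 15 × 6 = 90
  P1→R2: 5 × 7 = 35
  P1→R3: 5 × 1 = 5
  P2→R1: 20 × 1 = 20
Optimal cost = 150.
Saving = 240 − 150 = 90.

90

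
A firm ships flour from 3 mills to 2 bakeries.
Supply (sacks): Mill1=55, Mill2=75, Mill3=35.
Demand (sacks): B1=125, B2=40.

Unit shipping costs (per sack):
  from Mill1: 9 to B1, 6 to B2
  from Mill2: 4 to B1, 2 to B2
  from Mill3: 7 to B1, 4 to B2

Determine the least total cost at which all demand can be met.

920

Optimal allocation:
  Mill1–B1: 15 sacks
  Mill1–B2: 40 sacks
  Mill2–B1: 75 sacks
  Mill3–B1: 35 sacks
Total cost = 920.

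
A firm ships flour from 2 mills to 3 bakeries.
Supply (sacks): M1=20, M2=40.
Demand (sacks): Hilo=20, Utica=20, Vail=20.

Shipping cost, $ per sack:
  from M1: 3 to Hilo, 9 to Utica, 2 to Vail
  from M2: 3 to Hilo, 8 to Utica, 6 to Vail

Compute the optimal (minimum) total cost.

An optimal shipping plan:
  M1->Vail: 20 × $2 = $40
  M2->Hilo: 20 × $3 = $60
  M2->Utica: 20 × $8 = $160
Total = 40 + 60 + 160 = $260.
(Supply check: M1 ships 20; M2 ships 40.)

260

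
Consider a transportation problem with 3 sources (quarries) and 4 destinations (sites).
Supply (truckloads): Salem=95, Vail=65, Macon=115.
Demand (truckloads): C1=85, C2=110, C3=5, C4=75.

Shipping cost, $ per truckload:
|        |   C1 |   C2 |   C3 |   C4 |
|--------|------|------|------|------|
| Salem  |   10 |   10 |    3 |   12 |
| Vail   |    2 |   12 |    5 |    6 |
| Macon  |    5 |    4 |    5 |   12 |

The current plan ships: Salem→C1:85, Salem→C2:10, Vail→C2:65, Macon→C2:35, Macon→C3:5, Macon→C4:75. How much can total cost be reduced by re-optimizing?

Current plan cost = 85·10 + 10·10 + 65·12 + 35·4 + 5·5 + 75·12 = $2795.
Optimal plan:
  Salem->C1: 15 × $10 = $150
  Salem->C3: 5 × $3 = $15
  Salem->C4: 75 × $12 = $900
  Vail->C1: 65 × $2 = $130
  Macon->C1: 5 × $5 = $25
  Macon->C2: 110 × $4 = $440
Optimal cost = $1660.
Saving = 2795 − 1660 = $1135.

1135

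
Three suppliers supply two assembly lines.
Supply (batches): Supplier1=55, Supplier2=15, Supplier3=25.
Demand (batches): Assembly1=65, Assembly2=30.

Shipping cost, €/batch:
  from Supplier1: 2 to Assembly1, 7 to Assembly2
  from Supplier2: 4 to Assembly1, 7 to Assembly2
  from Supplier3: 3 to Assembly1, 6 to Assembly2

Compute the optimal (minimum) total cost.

335

A cheapest plan:
  Supplier1 to Assembly1: 55 × €2 = €110
  Supplier2 to Assembly1: 10 × €4 = €40
  Supplier2 to Assembly2: 5 × €7 = €35
  Supplier3 to Assembly2: 25 × €6 = €150
Total = 110 + 40 + 35 + 150 = €335.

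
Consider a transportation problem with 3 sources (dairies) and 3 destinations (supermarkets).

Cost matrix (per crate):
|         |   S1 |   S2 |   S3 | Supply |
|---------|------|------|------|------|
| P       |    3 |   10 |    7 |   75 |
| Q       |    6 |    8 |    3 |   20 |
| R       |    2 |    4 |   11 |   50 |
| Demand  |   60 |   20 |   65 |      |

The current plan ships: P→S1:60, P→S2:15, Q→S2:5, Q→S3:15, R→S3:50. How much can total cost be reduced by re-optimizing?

Current plan cost = 60·3 + 15·10 + 5·8 + 15·3 + 50·11 = 965.
Optimal plan:
  P→S1: 30 crates
  P→S3: 45 crates
  Q→S3: 20 crates
  R→S1: 30 crates
  R→S2: 20 crates
Optimal cost = 605.
Saving = 965 − 605 = 360.

360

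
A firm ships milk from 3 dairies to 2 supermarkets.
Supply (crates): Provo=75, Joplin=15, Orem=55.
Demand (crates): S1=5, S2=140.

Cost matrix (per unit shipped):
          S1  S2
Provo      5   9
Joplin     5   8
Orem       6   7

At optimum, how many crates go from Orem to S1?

0

Optimal shipments:
  Provo->S1: 5 × 5 = 25
  Provo->S2: 70 × 9 = 630
  Joplin->S2: 15 × 8 = 120
  Orem->S2: 55 × 7 = 385
Total cost = 1160.
The route Orem→S1 is not used.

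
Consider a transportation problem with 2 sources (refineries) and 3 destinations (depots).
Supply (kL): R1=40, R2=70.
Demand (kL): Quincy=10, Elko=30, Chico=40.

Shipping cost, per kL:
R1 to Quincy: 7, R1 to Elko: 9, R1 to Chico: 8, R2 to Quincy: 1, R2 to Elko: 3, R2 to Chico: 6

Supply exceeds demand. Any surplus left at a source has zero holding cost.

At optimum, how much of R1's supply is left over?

Minimum-cost shipments:
  R1 to Chico: 10 × 8 = 80
  R2 to Quincy: 10 × 1 = 10
  R2 to Elko: 30 × 3 = 90
  R2 to Chico: 30 × 6 = 180
Total cost = 360.
R1 ships 10 of its 40, leaving 30.

30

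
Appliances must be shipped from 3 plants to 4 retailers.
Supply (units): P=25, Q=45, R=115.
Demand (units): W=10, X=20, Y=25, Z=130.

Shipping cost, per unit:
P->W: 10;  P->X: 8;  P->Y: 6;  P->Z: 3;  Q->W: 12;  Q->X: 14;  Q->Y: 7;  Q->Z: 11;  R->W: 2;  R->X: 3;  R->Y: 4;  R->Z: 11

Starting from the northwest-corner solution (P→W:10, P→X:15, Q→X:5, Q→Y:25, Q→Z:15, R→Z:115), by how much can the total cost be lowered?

485

Current plan cost = 10·10 + 15·8 + 5·14 + 25·7 + 15·11 + 115·11 = 1895.
Optimal plan:
  P->Z: 25 units
  Q->Z: 45 units
  R->W: 10 units
  R->X: 20 units
  R->Y: 25 units
  R->Z: 60 units
Optimal cost = 1410.
Saving = 1895 − 1410 = 485.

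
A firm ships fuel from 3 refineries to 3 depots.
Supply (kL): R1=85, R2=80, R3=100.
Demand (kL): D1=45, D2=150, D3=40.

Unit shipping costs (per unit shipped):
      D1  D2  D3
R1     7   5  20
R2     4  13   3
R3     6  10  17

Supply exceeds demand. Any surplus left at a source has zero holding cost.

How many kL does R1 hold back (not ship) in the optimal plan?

0

An optimal plan:
  R1→D2: 85 × 5 = 425
  R2→D1: 40 × 4 = 160
  R2→D3: 40 × 3 = 120
  R3→D1: 5 × 6 = 30
  R3→D2: 65 × 10 = 650
Total cost = 1385.
R1 ships 85 of its 85, leaving 0.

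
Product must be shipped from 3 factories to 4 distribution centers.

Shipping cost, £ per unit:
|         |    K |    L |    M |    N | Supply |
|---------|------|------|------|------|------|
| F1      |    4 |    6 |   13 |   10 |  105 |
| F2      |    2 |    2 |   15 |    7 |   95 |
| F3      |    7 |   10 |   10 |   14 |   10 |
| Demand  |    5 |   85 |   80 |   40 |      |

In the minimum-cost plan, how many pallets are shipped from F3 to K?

Solving gives:
  F1->K: 5 × £4 = £20
  F1->M: 70 × £13 = £910
  F1->N: 30 × £10 = £300
  F2->L: 85 × £2 = £170
  F2->N: 10 × £7 = £70
  F3->M: 10 × £10 = £100
Total cost = £1570.
The route F3→K is not used.

0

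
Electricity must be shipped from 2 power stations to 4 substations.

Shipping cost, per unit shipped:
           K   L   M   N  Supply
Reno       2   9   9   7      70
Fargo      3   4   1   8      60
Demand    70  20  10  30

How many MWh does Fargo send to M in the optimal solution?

Optimal shipments:
  Reno to K: 40 × 2 = 80
  Reno to N: 30 × 7 = 210
  Fargo to K: 30 × 3 = 90
  Fargo to L: 20 × 4 = 80
  Fargo to M: 10 × 1 = 10
Total cost = 470.
So Fargo→M carries 10 MWh.

10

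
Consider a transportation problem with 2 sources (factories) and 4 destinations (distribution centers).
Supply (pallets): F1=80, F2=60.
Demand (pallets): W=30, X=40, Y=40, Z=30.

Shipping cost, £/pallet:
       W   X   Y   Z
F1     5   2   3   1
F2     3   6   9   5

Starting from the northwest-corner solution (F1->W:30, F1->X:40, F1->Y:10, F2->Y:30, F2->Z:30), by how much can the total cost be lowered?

Current plan cost = 30·5 + 40·2 + 10·3 + 30·9 + 30·5 = £680.
Optimal plan:
  F1->X: 40 × £2 = £80
  F1->Y: 40 × £3 = £120
  F2->W: 30 × £3 = £90
  F2->Z: 30 × £5 = £150
Optimal cost = £440.
Saving = 680 − 440 = £240.

240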